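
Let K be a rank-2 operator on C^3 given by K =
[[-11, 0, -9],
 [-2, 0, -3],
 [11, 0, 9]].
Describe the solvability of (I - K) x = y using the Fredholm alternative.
(I - K) is invertible (det(I - K) = 3 ≠ 0), so for every y in C^3 the equation (I - K) x = y has a unique solution.

K has rank 2 and factors as K = U V^T = u1 v1^T + u2 v2^T with u1 = (1, 1, -1), v1 = (-2, 0, -3), u2 = (3, 0, -3), v2 = (-3, 0, -2) (multiplying out reproduces the displayed K). The nonzero eigenvalues of U V^T coincide with those of the 2 x 2 matrix G = V^T U = [[v1·u1, v1·u2], [v2·u1, v2·u2]] = [[1, 3], [-1, -3]], and by the Sylvester determinant identity det(I_3 - U V^T) = det(I_2 - V^T U) = det([[0, -3], [1, 4]]) = (0)(4) - (-3)(1) = 3. (Direct check: I - K =
[[12, 0, 9],
 [2, 1, 3],
 [-11, 0, -8]]
has determinant 3.) The finite-dimensional Fredholm alternative says: either (I - K) is invertible, or ker(I - K) ≠ {0} and then range(I - K) = ker((I - K)^*)^⊥, with dim ker(I - K) = dim ker((I - K)^*). Since det(I - K) ≠ 0, 1 is not an eigenvalue of K and ker(I - K) = {0}, so we are in the first case: for every y there is a unique x = (I - K)^(-1) y. (Explicitly, by the Woodbury identity, (I - U V^T)^(-1) = I + U (I_2 - G)^(-1) V^T.)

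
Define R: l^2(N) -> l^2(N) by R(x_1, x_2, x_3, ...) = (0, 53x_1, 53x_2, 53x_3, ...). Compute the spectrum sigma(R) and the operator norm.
sigma(R) = closed disk {z in C : |z| ≤ 53}; ||R|| = 53

Note R = 53·U where U is the unit right shift (U x)_k = x_{k-1} (with x_0 := 0); so ||R|| = 53||U|| and sigma(R) = 53·sigma(U). ||R x||^2 = sum_{k≥1} |53x_k|^2 = 2809||x||^2, so ||R|| = 53 and sigma(R) ⊂ {|z| ≤ 53}. For any |lambda| < 53, the equation (R - lambda I) x = 0 forces x_1 = 0, then 53x_k = lambda x_{k+1} ⇒ x = 0, so R has no eigenvalues. But (R - lambda I) is not surjective for |lambda| < 53: solving (R - lambda I) x = e_1 would require x_n proportional to (lambda/53)^(-n), which is not in l^2. So every |lambda| < 53 lies in the residual spectrum. The boundary |lambda| = 53 is in the approximate point spectrum (the spectrum is closed). Hence sigma(R) is the closed disk of radius 53.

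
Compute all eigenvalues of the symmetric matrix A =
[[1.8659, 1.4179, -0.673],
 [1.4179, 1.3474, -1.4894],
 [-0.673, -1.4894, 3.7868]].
sigma(A) ≈ {0, 2, 5}

A is real symmetric, so its spectrum consists of real eigenvalues. Expanding the characteristic polynomial of the displayed matrix gives
  det(λ I - A) = p(λ) = λ^3 + (-7)λ^2 + (10)λ + (0).
Solving p(λ) = 0 yields eigenvalues ≈ 0, 2, 5. (A is shown rounded to 4 decimals, so these recover the underlying integer eigenvalues to within that precision.)
Verification: the trace of A = 7 equals the sum of eigenvalues 7, and det(A) ≈ 0.0004 matches the eigenvalue product 0.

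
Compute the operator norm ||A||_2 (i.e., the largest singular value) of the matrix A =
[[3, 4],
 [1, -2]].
||A||_2 = sqrt((30 + sqrt(500))/2) ≈ 5.1167 (= sqrt(largest eigenvalue of A^T A))

||A||_2 = sigma_max(A) = sqrt(lambda_max(A^T A)). Form the symmetric matrix M = A^T A =
[[10, 10],
 [10, 20]].
Its characteristic polynomial (trace, determinant of M give the coefficients) is
  p(λ) = det(λ I - M) = λ^2 - 30λ + 100.
For λ^2 - 30λ + 100 the discriminant is 500. It is nonnegative but not a perfect square, so the roots are real and irrational: λ = (30 ± sqrt(500))/2 ≈ 26.1803, 3.8197.
So the eigenvalues of A^T A are ≈ 3.8197, 26.1803 (all ≥ 0, as they must be for A^T A). The largest is λ_max = (30 + sqrt(500))/2 ≈ 26.1803, hence ||A||_2 = sqrt(λ_max) = sqrt((30 + sqrt(500))/2) ≈ 5.1167.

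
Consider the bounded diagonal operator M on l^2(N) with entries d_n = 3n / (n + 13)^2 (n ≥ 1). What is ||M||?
||M|| = 3/52 (attained at n = 13)

For M diagonal, ||M|| = sup_n |d_n|. Treat f(x) = 3x / (x + 13)^2 for real x > 0. By the quotient rule, f'(x) = 3(13 - x)/(x + 13)^3, which is positive for x < 13 and negative for x > 13. So f has a unique maximum at x = 13, and since 13 is a positive integer, the supremum over n ≥ 1 is attained at n = 13: d_13 = 3·13/(13 + 13)^2 = 3·13/676 = 3/52. Hence ||M|| = 3/52.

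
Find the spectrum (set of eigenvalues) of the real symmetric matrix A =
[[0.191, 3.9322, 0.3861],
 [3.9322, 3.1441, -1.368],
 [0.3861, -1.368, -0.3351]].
sigma(A) ≈ {-3, 0, 6}

A is real symmetric, so its spectrum consists of real eigenvalues. Expanding the characteristic polynomial of the displayed matrix gives
  det(λ I - A) = p(λ) = λ^3 + (-3)λ^2 + (-18)λ + (0).
Solving p(λ) = 0 yields eigenvalues ≈ -3, 0, 6. (A is shown rounded to 4 decimals, so these recover the underlying integer eigenvalues to within that precision.)
Verification: the trace of A = 3 equals the sum of eigenvalues 3, and det(A) ≈ 0.0001 matches the eigenvalue product 0.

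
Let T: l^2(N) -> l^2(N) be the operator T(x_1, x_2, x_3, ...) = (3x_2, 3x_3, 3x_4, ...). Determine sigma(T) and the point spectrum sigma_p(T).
sigma(T) = closed disk {z in C : |z| ≤ 3}; sigma_p(T) = open disk {z in C : |z| < 3}

Note T = 3·V where V is the unit left shift (V x)_k = x_{k+1}; so sigma(T) = 3·sigma(V) and ||T|| = 3||V||. ||T x||^2 = 9sum_{k≥2} |x_k|^2 ≤ 9||x||^2, with equality on {x : x_1 = 0}, so ||T|| = 3. For any lambda with |lambda| < 3, set r = lambda/3 (|r| < 1); the vector x = (1, r, r^2, ...) is in l^2 and satisfies T x = 3(r, r^2, ...) = lambda x, so lambda is an eigenvalue. On the boundary |lambda| = 3 the geometric series diverges, so no l^2 eigenvector exists, but these lambda lie in the approximate point spectrum. Hence sigma(T) is the closed disk of radius 3 and sigma_p(T) is the open disk.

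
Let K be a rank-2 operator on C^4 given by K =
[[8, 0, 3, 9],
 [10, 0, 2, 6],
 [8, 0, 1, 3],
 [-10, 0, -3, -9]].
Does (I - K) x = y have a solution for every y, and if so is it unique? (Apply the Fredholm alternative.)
(I - K) is invertible (det(I - K) = 3 ≠ 0), so for every y in C^4 the equation (I - K) x = y has a unique solution.

K has rank 2 and factors as K = U V^T = u1 v1^T + u2 v2^T with u1 = (3, 2, 1, -3), v1 = (2, 0, 1, 3), u2 = (1, 3, 3, -2), v2 = (2, 0, 0, 0) (multiplying out reproduces the displayed K). The nonzero eigenvalues of U V^T coincide with those of the 2 x 2 matrix G = V^T U = [[v1·u1, v1·u2], [v2·u1, v2·u2]] = [[-2, -1], [6, 2]], and by the Sylvester determinant identity det(I_4 - U V^T) = det(I_2 - V^T U) = det([[3, 1], [-6, -1]]) = (3)(-1) - (1)(-6) = 3. (Direct check: I - K =
[[-7, 0, -3, -9],
 [-10, 1, -2, -6],
 [-8, 0, 0, -3],
 [10, 0, 3, 10]]
has determinant 3.) The finite-dimensional Fredholm alternative says: either (I - K) is invertible, or ker(I - K) ≠ {0} and then range(I - K) = ker((I - K)^*)^⊥, with dim ker(I - K) = dim ker((I - K)^*). Since det(I - K) ≠ 0, 1 is not an eigenvalue of K and ker(I - K) = {0}, so we are in the first case: for every y there is a unique x = (I - K)^(-1) y. (Explicitly, by the Woodbury identity, (I - U V^T)^(-1) = I + U (I_2 - G)^(-1) V^T.)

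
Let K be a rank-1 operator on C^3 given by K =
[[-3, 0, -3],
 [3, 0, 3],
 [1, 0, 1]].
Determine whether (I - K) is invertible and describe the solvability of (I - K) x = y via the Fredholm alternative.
(I - K) is invertible (det(I - K) = 3 ≠ 0), so for every y in C^3 the equation (I - K) x = y has a unique solution.

K has rank 1, so it is an outer product K = u v^T: every row of K is a multiple of one row vector. Reading off the entries, u = (-3, 3, 1) and v = (1, 0, 1) (row i of K equals u_i·v^T). A rank-one matrix u v^T satisfies K u = u (v·u) and kills the (2)-dimensional subspace v^⊥, so its characteristic polynomial is lambda^2 (lambda - v·u) with v·u = tr K = -2. Hence the eigenvalues of I - K are 1 (multiplicity 2) and 1 - (-2) = 3, so det(I - K) = 3. (Direct check: I - K =
[[4, 0, 3],
 [-3, 1, -3],
 [-1, 0, 0]]
has determinant 3.) The finite-dimensional Fredholm alternative says: either (I - K) is invertible, or ker(I - K) ≠ {0} and then range(I - K) = ker((I - K)^*)^⊥, with dim ker(I - K) = dim ker((I - K)^*). Since det(I - K) ≠ 0, 1 is not an eigenvalue of K and ker(I - K) = {0}, so we are in the first case: for every y there is a unique x = (I - K)^(-1) y. Explicitly, by the Sherman–Morrison formula, (I - u v^T)^(-1) = I + u v^T/(1 - v·u), i.e. (I - K)^(-1) = I + K/(3).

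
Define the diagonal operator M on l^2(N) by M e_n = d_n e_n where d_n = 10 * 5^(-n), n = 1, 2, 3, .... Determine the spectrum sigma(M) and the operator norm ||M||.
sigma(M) = {10 * 5^(-n) : n ≥ 1} ∪ {0}; ||M|| = 2

A bounded diagonal operator on l^2 with diagonal entries d_n has spectrum equal to the closure of {d_n : n ≥ 1}: every d_n is an eigenvalue (with eigenvector e_n), so {d_n} ⊂ sigma(M); the spectrum is closed, so its closure is too; and for lambda not in the closure, (M - lambda I) has bounded inverse (the diagonal entries 1/(d_n - lambda) are bounded). For our sequence d_n = 10 * 5^(-n), n = 1, 2, 3, ...:
  - {d_n} = {10 * 5^(-n) : n ≥ 1}; the only limit point is 0
  - closure = {10 * 5^(-n) : n ≥ 1} ∪ {0}
For the norm: a diagonal operator has ||M|| = sup_n |d_n|. Here d_n = 10 * 5^(-n) is positive and decreasing, so sup_n |d_n| = d_1 = 10/5 = 2. So ||M|| = 2.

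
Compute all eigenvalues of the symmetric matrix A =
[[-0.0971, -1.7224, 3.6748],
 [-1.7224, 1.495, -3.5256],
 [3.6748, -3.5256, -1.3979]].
sigma(A) ≈ {-5, -1, 6}

A is real symmetric, so its spectrum consists of real eigenvalues. Expanding the characteristic polynomial of the displayed matrix gives
  det(λ I - A) = p(λ) = λ^3 + (0)λ^2 + (-31)λ + (-29.9986).
Solving p(λ) = 0 yields eigenvalues ≈ -5, -1, 6. (A is shown rounded to 4 decimals, so these recover the underlying integer eigenvalues to within that precision.)
Verification: the trace of A = 0 equals the sum of eigenvalues 0, and det(A) ≈ 29.9986 matches the eigenvalue product 30.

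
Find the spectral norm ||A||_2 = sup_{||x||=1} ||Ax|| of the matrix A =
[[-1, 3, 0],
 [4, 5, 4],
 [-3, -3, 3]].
||A||_2 ≈ 8.1233 (= sqrt(largest eigenvalue of A^T A))

||A||_2 = sigma_max(A) = sqrt(lambda_max(A^T A)). Form the symmetric matrix M = A^T A =
[[26, 26, 7],
 [26, 43, 11],
 [7, 11, 25]].
Its characteristic polynomial (trace, sum of principal 2x2 minors, determinant of M give the coefficients) is
  p(λ) = det(λ I - M) = λ^3 - 94λ^2 + 1997λ - 9801.
No integer candidate from the rational root theorem (±divisors of 9801) is a root, so the roots are irrational. The cubic discriminant is Δ = 1342841393 > 0, so there are three distinct real roots. p(7) = -85 and p(8) = 671 have opposite signs, so a root lies in (7, 8); Newton's method refines it to λ ≈ 7.1036. p(20) = 539 and p(21) = -57 have opposite signs, so a root lies in (20, 21); Newton's method refines it to λ ≈ 20.9088. p(65) = -2521 and p(66) = 33 have opposite signs, so a root lies in (65, 66); Newton's method refines it to λ ≈ 65.9876. Check (Vieta): the three roots sum to 94, matching tr M = 94.
So the eigenvalues of A^T A are ≈ 7.1036, 20.9088, 65.9876 (all ≥ 0, as they must be for A^T A). The largest is λ_max ≈ 65.9876, hence ||A||_2 = sqrt(λ_max) ≈ 8.1233.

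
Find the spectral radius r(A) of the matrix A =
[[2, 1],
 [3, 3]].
r(A) = (5 + sqrt(13))/2 ≈ 4.3028

The eigenvalues of A are the roots of its characteristic polynomial. With M = A (coefficients from the trace and determinant):
  p(λ) = det(λ I - M) = λ^2 - 5λ + 3.
For λ^2 - 5λ + 3 the discriminant is 13. It is nonnegative but not a perfect square, so the roots are real and irrational: λ = (5 ± sqrt(13))/2 ≈ 4.3028, 0.6972.
Thus the eigenvalues (to 4 decimals) are 4.3028 (modulus 4.3028); 0.6972 (modulus 0.6972). The spectral radius is the largest modulus: r(A) = (5 + sqrt(13))/2 ≈ 4.3028. (Cross-check: r(A) ≤ ||A||_2 ≈ 4.7541; equality holds whenever A is normal, though it can also hold for some non-normal A.)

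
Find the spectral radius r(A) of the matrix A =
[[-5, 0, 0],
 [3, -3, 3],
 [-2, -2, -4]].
r(A) = 5

The eigenvalues of A are the roots of its characteristic polynomial. With M = A (coefficients from the trace, the sum of principal 2x2 minors, and det A):
  p(λ) = det(λ I - M) = λ^3 + 12λ^2 + 53λ + 90.
By the rational root theorem any rational root is an integer divisor of 90. Testing λ = -5: p(-5) = -125 + 300 - 265 + 90 = 0, so λ = -5 is a root. Dividing out (λ + 5) leaves p(λ) = (λ + 5)(λ^2 + 7λ + 18). For λ^2 + 7λ + 18 the discriminant is -23. It is negative, so the roots are the complex-conjugate pair λ = -7/2 ± (sqrt(23)/2) i ≈ -3.5 ± 2.3979i. For a conjugate pair the product of the roots equals the constant term, so |λ|^2 = 18 and |λ| = sqrt(18) ≈ 4.2426.
Thus the eigenvalues (to 4 decimals) are -3.5 ± 2.3979i (modulus 4.2426); -5 (modulus 5). The spectral radius is the largest modulus: r(A) = 5. (Cross-check: r(A) ≤ ||A||_2 ≈ 7.0916; equality holds whenever A is normal, though it can also hold for some non-normal A.)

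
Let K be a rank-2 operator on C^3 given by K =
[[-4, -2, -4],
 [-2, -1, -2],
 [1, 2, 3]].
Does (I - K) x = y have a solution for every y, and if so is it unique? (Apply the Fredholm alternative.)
(I - K) is invertible (det(I - K) = -4 ≠ 0), so for every y in C^3 the equation (I - K) x = y has a unique solution.

K has rank 2 and factors as K = U V^T = u1 v1^T + u2 v2^T with u1 = (-2, -1, 0), v1 = (1, -1, -1), u2 = (-2, -1, 1), v2 = (1, 2, 3) (multiplying out reproduces the displayed K). The nonzero eigenvalues of U V^T coincide with those of the 2 x 2 matrix G = V^T U = [[v1·u1, v1·u2], [v2·u1, v2·u2]] = [[-1, -2], [-4, -1]], and by the Sylvester determinant identity det(I_3 - U V^T) = det(I_2 - V^T U) = det([[2, 2], [4, 2]]) = (2)(2) - (2)(4) = -4. (Direct check: I - K =
[[5, 2, 4],
 [2, 2, 2],
 [-1, -2, -2]]
has determinant -4.) The finite-dimensional Fredholm alternative says: either (I - K) is invertible, or ker(I - K) ≠ {0} and then range(I - K) = ker((I - K)^*)^⊥, with dim ker(I - K) = dim ker((I - K)^*). Since det(I - K) ≠ 0, 1 is not an eigenvalue of K and ker(I - K) = {0}, so we are in the first case: for every y there is a unique x = (I - K)^(-1) y. (Explicitly, by the Woodbury identity, (I - U V^T)^(-1) = I + U (I_2 - G)^(-1) V^T.)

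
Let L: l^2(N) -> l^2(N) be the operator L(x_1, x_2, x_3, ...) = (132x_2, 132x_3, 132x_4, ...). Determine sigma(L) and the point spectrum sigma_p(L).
sigma(L) = closed disk {z in C : |z| ≤ 132}; sigma_p(L) = open disk {z in C : |z| < 132}

Note L = 132·V where V is the unit left shift (V x)_k = x_{k+1}; so sigma(L) = 132·sigma(V) and ||L|| = 132||V||. ||L x||^2 = 17424sum_{k≥2} |x_k|^2 ≤ 17424||x||^2, with equality on {x : x_1 = 0}, so ||L|| = 132. For any lambda with |lambda| < 132, set r = lambda/132 (|r| < 1); the vector x = (1, r, r^2, ...) is in l^2 and satisfies L x = 132(r, r^2, ...) = lambda x, so lambda is an eigenvalue. On the boundary |lambda| = 132 the geometric series diverges, so no l^2 eigenvector exists, but these lambda lie in the approximate point spectrum. Hence sigma(L) is the closed disk of radius 132 and sigma_p(L) is the open disk.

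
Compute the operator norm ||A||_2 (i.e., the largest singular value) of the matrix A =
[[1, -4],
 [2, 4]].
||A||_2 = sqrt((37 + sqrt(793))/2) ≈ 5.7079 (= sqrt(largest eigenvalue of A^T A))

||A||_2 = sigma_max(A) = sqrt(lambda_max(A^T A)). Form the symmetric matrix M = A^T A =
[[5, 4],
 [4, 32]].
Its characteristic polynomial (trace, determinant of M give the coefficients) is
  p(λ) = det(λ I - M) = λ^2 - 37λ + 144.
For λ^2 - 37λ + 144 the discriminant is 793. It is nonnegative but not a perfect square, so the roots are real and irrational: λ = (37 ± sqrt(793))/2 ≈ 32.5801, 4.4199.
So the eigenvalues of A^T A are ≈ 4.4199, 32.5801 (all ≥ 0, as they must be for A^T A). The largest is λ_max = (37 + sqrt(793))/2 ≈ 32.5801, hence ||A||_2 = sqrt(λ_max) = sqrt((37 + sqrt(793))/2) ≈ 5.7079.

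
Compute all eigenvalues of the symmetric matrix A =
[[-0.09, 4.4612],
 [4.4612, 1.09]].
sigma(A) ≈ {-4, 5}

A is real symmetric, so its spectrum consists of real eigenvalues. Expanding the characteristic polynomial of the displayed matrix gives
  det(λ I - A) = p(λ) = λ^2 + (-1)λ + (-20).
Solving p(λ) = 0 yields eigenvalues ≈ -4, 5. (A is shown rounded to 4 decimals, so these recover the underlying integer eigenvalues to within that precision.)
Verification: the trace of A = 1 equals the sum of eigenvalues 1, and det(A) ≈ -20.0004 matches the eigenvalue product -20.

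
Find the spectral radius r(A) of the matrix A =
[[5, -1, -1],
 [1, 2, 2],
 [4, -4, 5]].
r(A) ≈ 5.3096

The eigenvalues of A are the roots of its characteristic polynomial. With M = A (coefficients from the trace, the sum of principal 2x2 minors, and det A):
  p(λ) = det(λ I - M) = λ^3 - 12λ^2 + 58λ - 99.
No integer candidate from the rational root theorem (±divisors of 99) is a root, so the roots are irrational. The cubic discriminant is Δ = -4675 < 0, so there is one real root and a complex-conjugate pair. p(3) = -6 and p(4) = 5 have opposite signs, so a root lies in (3, 4); Newton's method refines it to λ ≈ 3.5116. Dividing out (λ - (3.5116)) leaves approximately λ^2 - 8.4884λ + 28.1919. For λ^2 - 8.4884λ + 28.1919 the discriminant is -40.7155. It is negative, so the remaining roots are the complex-conjugate pair λ ≈ 4.2442 ± 3.1904i. Their product equals the constant term, so |λ|^2 ≈ 28.1919 and |λ| ≈ 5.3096.
Thus the eigenvalues (to 4 decimals) are 3.5116 (modulus 3.5116); 4.2442 ± 3.1904i (modulus 5.3096). The spectral radius is the largest modulus: r(A) ≈ 5.3096. (Cross-check: r(A) ≤ ||A||_2 ≈ 8.173; equality holds whenever A is normal, though it can also hold for some non-normal A.)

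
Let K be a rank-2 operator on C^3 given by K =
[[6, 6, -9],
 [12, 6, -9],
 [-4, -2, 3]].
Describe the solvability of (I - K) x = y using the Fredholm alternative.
(I - K) is invertible (det(I - K) = -68 ≠ 0), so for every y in C^3 the equation (I - K) x = y has a unique solution.

K has rank 2 and factors as K = U V^T = u1 v1^T + u2 v2^T with u1 = (0, 3, -1), v1 = (2, 0, 0), u2 = (-3, -3, 1), v2 = (-2, -2, 3) (multiplying out reproduces the displayed K). The nonzero eigenvalues of U V^T coincide with those of the 2 x 2 matrix G = V^T U = [[v1·u1, v1·u2], [v2·u1, v2·u2]] = [[0, -6], [-9, 15]], and by the Sylvester determinant identity det(I_3 - U V^T) = det(I_2 - V^T U) = det([[1, 6], [9, -14]]) = (1)(-14) - (6)(9) = -68. (Direct check: I - K =
[[-5, -6, 9],
 [-12, -5, 9],
 [4, 2, -2]]
has determinant -68.) The finite-dimensional Fredholm alternative says: either (I - K) is invertible, or ker(I - K) ≠ {0} and then range(I - K) = ker((I - K)^*)^⊥, with dim ker(I - K) = dim ker((I - K)^*). Since det(I - K) ≠ 0, 1 is not an eigenvalue of K and ker(I - K) = {0}, so we are in the first case: for every y there is a unique x = (I - K)^(-1) y. (Explicitly, by the Woodbury identity, (I - U V^T)^(-1) = I + U (I_2 - G)^(-1) V^T.)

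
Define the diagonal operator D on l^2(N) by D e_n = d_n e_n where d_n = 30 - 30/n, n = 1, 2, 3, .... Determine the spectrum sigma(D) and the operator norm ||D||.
sigma(D) = {30 - 30/n : n ≥ 1} ∪ {30}; ||D|| = 30

A bounded diagonal operator on l^2 with diagonal entries d_n has spectrum equal to the closure of {d_n : n ≥ 1}: every d_n is an eigenvalue (with eigenvector e_n), so {d_n} ⊂ sigma(D); the spectrum is closed, so its closure is too; and for lambda not in the closure, (D - lambda I) has bounded inverse (the diagonal entries 1/(d_n - lambda) are bounded). For our sequence d_n = 30 - 30/n, n = 1, 2, 3, ...:
  - {d_n} = {30 - 30/n : n ≥ 1}; the only limit point is 30
  - closure = {30 - 30/n : n ≥ 1} ∪ {30}
For the norm: a diagonal operator has ||D|| = sup_n |d_n|. Here d_n = 30 - 30/n increases monotonically from d_1 = 0 toward 30, with all terms in [0, 30); so sup_n |d_n| = 30 (the supremum is the limit, not attained). So ||D|| = 30.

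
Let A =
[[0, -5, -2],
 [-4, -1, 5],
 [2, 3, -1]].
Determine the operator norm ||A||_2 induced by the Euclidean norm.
||A||_2 ≈ 7.0216 (= sqrt(largest eigenvalue of A^T A))

||A||_2 = sigma_max(A) = sqrt(lambda_max(A^T A)). Form the symmetric matrix M = A^T A =
[[20, 10, -22],
 [10, 35, 2],
 [-22, 2, 30]].
Its characteristic polynomial (trace, sum of principal 2x2 minors, determinant of M give the coefficients) is
  p(λ) = det(λ I - M) = λ^3 - 85λ^2 + 1762λ - 100.
No integer candidate from the rational root theorem (±divisors of 100) is a root, so the roots are irrational. The cubic discriminant is Δ = 573187988 > 0, so there are three distinct real roots. p(0) = -100 and p(1) = 1578 have opposite signs, so a root lies in (0, 1); Newton's method refines it to λ ≈ 0.0569. p(35) = 320 and p(36) = -172 have opposite signs, so a root lies in (35, 36); Newton's method refines it to λ ≈ 35.6403. p(49) = -198 and p(50) = 500 have opposite signs, so a root lies in (49, 50); Newton's method refines it to λ ≈ 49.3028. Check (Vieta): the three roots sum to 85, matching tr M = 85.
So the eigenvalues of A^T A are ≈ 0.0569, 35.6403, 49.3028 (all ≥ 0, as they must be for A^T A). The largest is λ_max ≈ 49.3028, hence ||A||_2 = sqrt(λ_max) ≈ 7.0216.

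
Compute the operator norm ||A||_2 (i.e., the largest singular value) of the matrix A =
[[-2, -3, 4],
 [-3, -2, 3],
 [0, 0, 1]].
||A||_2 ≈ 7.0894 (= sqrt(largest eigenvalue of A^T A))

||A||_2 = sigma_max(A) = sqrt(lambda_max(A^T A)). Form the symmetric matrix M = A^T A =
[[13, 12, -17],
 [12, 13, -18],
 [-17, -18, 26]].
Its characteristic polynomial (trace, sum of principal 2x2 minors, determinant of M give the coefficients) is
  p(λ) = det(λ I - M) = λ^3 - 52λ^2 + 88λ - 25.
No integer candidate from the rational root theorem (±divisors of 25) is a root, so the roots are irrational. The cubic discriminant is Δ = 6195413 > 0, so there are three distinct real roots. p(0) = -25 and p(1) = 12 have opposite signs, so a root lies in (0, 1); Newton's method refines it to λ ≈ 0.3602. p(1) = 12 and p(2) = -49 have opposite signs, so a root lies in (1, 2); Newton's method refines it to λ ≈ 1.3808. p(50) = -625 and p(51) = 1862 have opposite signs, so a root lies in (50, 51); Newton's method refines it to λ ≈ 50.259. Check (Vieta): the three roots sum to 52, matching tr M = 52.
So the eigenvalues of A^T A are ≈ 0.3602, 1.3808, 50.259 (all ≥ 0, as they must be for A^T A). The largest is λ_max ≈ 50.259, hence ||A||_2 = sqrt(λ_max) ≈ 7.0894.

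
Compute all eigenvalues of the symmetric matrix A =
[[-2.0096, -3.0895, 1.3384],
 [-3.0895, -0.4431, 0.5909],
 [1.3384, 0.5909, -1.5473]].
sigma(A) ≈ {-5, -1, 2}

A is real symmetric, so its spectrum consists of real eigenvalues. Expanding the characteristic polynomial of the displayed matrix gives
  det(λ I - A) = p(λ) = λ^3 + (4)λ^2 + (-7)λ + (-10).
Solving p(λ) = 0 yields eigenvalues ≈ -5, -1, 2. (A is shown rounded to 4 decimals, so these recover the underlying integer eigenvalues to within that precision.)
Verification: the trace of A = -4 equals the sum of eigenvalues -4, and det(A) ≈ 9.9999 matches the eigenvalue product 10.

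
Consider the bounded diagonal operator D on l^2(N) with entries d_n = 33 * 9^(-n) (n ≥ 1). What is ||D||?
||D|| = 11/3 (attained at n = 1)

For D diagonal, ||D|| = sup_n |d_n|. The sequence d_n = 33 * 9^(-n) is positive and strictly decreasing (ratio 9^(-1) < 1), so the supremum is d_1 = 33/9 = 11/3. Hence ||D|| = 11/3.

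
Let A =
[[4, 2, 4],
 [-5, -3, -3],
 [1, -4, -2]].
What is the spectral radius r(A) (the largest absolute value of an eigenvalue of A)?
r(A) = (2 + sqrt(60))/2 ≈ 4.873

The eigenvalues of A are the roots of its characteristic polynomial. With M = A (coefficients from the trace, the sum of principal 2x2 minors, and det A):
  p(λ) = det(λ I - M) = λ^3 + λ^2 - 20λ - 42.
By the rational root theorem any rational root is an integer divisor of 42. Testing λ = -3: p(-3) = -27 + 9 + 60 - 42 = 0, so λ = -3 is a root. Dividing out (λ + 3) leaves p(λ) = (λ + 3)(λ^2 - 2λ - 14). For λ^2 - 2λ - 14 the discriminant is 60. It is nonnegative but not a perfect square, so the roots are real and irrational: λ = (2 ± sqrt(60))/2 ≈ 4.873, -2.873.
Thus the eigenvalues (to 4 decimals) are 4.873 (modulus 4.873); -2.873 (modulus 2.873); -3 (modulus 3). The spectral radius is the largest modulus: r(A) = (2 + sqrt(60))/2 ≈ 4.873. (Cross-check: r(A) ≤ ||A||_2 ≈ 9.0957; equality holds whenever A is normal, though it can also hold for some non-normal A.)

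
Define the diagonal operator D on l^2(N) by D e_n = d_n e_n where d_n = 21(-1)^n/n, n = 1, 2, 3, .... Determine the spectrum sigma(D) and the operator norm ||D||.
sigma(D) = {21(-1)^n/n : n ≥ 1} ∪ {0}; ||D|| = 21

A bounded diagonal operator on l^2 with diagonal entries d_n has spectrum equal to the closure of {d_n : n ≥ 1}: every d_n is an eigenvalue (with eigenvector e_n), so {d_n} ⊂ sigma(D); the spectrum is closed, so its closure is too; and for lambda not in the closure, (D - lambda I) has bounded inverse (the diagonal entries 1/(d_n - lambda) are bounded). For our sequence d_n = 21(-1)^n/n, n = 1, 2, 3, ...:
  - {d_n} = {21(-1)^n/n : n ≥ 1}; the only limit point is 0
  - closure = {21(-1)^n/n : n ≥ 1} ∪ {0}
For the norm: a diagonal operator has ||D|| = sup_n |d_n|. Here |d_n| = 21/n is decreasing, so sup_n |d_n| = |d_1| = 21. So ||D|| = 21.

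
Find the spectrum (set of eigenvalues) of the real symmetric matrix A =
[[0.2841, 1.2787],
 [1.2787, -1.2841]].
sigma(A) ≈ {-2, 1}

A is real symmetric, so its spectrum consists of real eigenvalues. Expanding the characteristic polynomial of the displayed matrix gives
  det(λ I - A) = p(λ) = λ^2 + (1)λ + (-2).
Solving p(λ) = 0 yields eigenvalues ≈ -2, 1. (A is shown rounded to 4 decimals, so these recover the underlying integer eigenvalues to within that precision.)
Verification: the trace of A = -1 equals the sum of eigenvalues -1, and det(A) ≈ -1.9999 matches the eigenvalue product -2.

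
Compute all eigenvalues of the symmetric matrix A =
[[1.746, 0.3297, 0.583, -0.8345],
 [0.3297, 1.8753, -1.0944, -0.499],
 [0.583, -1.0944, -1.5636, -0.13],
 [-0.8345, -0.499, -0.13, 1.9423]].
sigma(A) ≈ {-2, 1, 2, 3}

A is real symmetric, so its spectrum consists of real eigenvalues. Expanding the characteristic polynomial of the displayed matrix gives
  det(λ I - A) = p(λ) = λ^4 + (-4)λ^3 + (-1)λ^2 + (16)λ + (-12).
Solving p(λ) = 0 yields eigenvalues ≈ -2, 1, 2, 3. (A is shown rounded to 4 decimals, so these recover the underlying integer eigenvalues to within that precision.)
Verification: the trace of A = 4 equals the sum of eigenvalues 4, and det(A) ≈ -11.9990 matches the eigenvalue product -12.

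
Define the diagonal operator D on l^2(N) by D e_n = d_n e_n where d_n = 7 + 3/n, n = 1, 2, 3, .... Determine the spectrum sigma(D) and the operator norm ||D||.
sigma(D) = {7 + 3/n : n ≥ 1} ∪ {7}; ||D|| = 10

A bounded diagonal operator on l^2 with diagonal entries d_n has spectrum equal to the closure of {d_n : n ≥ 1}: every d_n is an eigenvalue (with eigenvector e_n), so {d_n} ⊂ sigma(D); the spectrum is closed, so its closure is too; and for lambda not in the closure, (D - lambda I) has bounded inverse (the diagonal entries 1/(d_n - lambda) are bounded). For our sequence d_n = 7 + 3/n, n = 1, 2, 3, ...:
  - {d_n} = {7 + 3/n : n ≥ 1}; the only limit point is 7
  - closure = {7 + 3/n : n ≥ 1} ∪ {7}
For the norm: a diagonal operator has ||D|| = sup_n |d_n|. Here d_n = 7 + 3/n is positive and decreasing, so sup_n |d_n| = d_1 = 7 + 3 = 10. So ||D|| = 10.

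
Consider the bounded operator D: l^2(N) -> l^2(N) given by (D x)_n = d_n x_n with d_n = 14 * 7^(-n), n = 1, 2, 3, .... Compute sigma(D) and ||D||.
sigma(D) = {14 * 7^(-n) : n ≥ 1} ∪ {0}; ||D|| = 2

A bounded diagonal operator on l^2 with diagonal entries d_n has spectrum equal to the closure of {d_n : n ≥ 1}: every d_n is an eigenvalue (with eigenvector e_n), so {d_n} ⊂ sigma(D); the spectrum is closed, so its closure is too; and for lambda not in the closure, (D - lambda I) has bounded inverse (the diagonal entries 1/(d_n - lambda) are bounded). For our sequence d_n = 14 * 7^(-n), n = 1, 2, 3, ...:
  - {d_n} = {14 * 7^(-n) : n ≥ 1}; the only limit point is 0
  - closure = {14 * 7^(-n) : n ≥ 1} ∪ {0}
For the norm: a diagonal operator has ||D|| = sup_n |d_n|. Here d_n = 14 * 7^(-n) is positive and decreasing, so sup_n |d_n| = d_1 = 14/7 = 2. So ||D|| = 2.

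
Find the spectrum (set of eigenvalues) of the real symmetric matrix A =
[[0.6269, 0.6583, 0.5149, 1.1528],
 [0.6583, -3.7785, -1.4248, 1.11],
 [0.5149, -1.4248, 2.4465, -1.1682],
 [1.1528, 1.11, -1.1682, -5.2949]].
sigma(A) ≈ {-6, -4, 1, 3}

A is real symmetric, so its spectrum consists of real eigenvalues. Expanding the characteristic polynomial of the displayed matrix gives
  det(λ I - A) = p(λ) = λ^4 + (6)λ^3 + (-13)λ^2 + (-66)λ + (72).
Solving p(λ) = 0 yields eigenvalues ≈ -6, -4, 1, 3. (A is shown rounded to 4 decimals, so these recover the underlying integer eigenvalues to within that precision.)
Verification: the trace of A = -6 equals the sum of eigenvalues -6, and det(A) ≈ 71.9993 matches the eigenvalue product 72.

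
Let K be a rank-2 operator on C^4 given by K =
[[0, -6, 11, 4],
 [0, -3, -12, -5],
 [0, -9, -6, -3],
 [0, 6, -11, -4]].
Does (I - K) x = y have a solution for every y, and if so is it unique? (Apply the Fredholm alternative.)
(I - K) is invertible (det(I - K) = -43 ≠ 0), so for every y in C^4 the equation (I - K) x = y has a unique solution.

K has rank 2 and factors as K = U V^T = u1 v1^T + u2 v2^T with u1 = (-3, 2, 0, 3), v1 = (0, 3, -3, -1), u2 = (1, -3, -3, -1), v2 = (0, 3, 2, 1) (multiplying out reproduces the displayed K). The nonzero eigenvalues of U V^T coincide with those of the 2 x 2 matrix G = V^T U = [[v1·u1, v1·u2], [v2·u1, v2·u2]] = [[3, 1], [9, -16]], and by the Sylvester determinant identity det(I_4 - U V^T) = det(I_2 - V^T U) = det([[-2, -1], [-9, 17]]) = (-2)(17) - (-1)(-9) = -43. (Direct check: I - K =
[[1, 6, -11, -4],
 [0, 4, 12, 5],
 [0, 9, 7, 3],
 [0, -6, 11, 5]]
has determinant -43.) The finite-dimensional Fredholm alternative says: either (I - K) is invertible, or ker(I - K) ≠ {0} and then range(I - K) = ker((I - K)^*)^⊥, with dim ker(I - K) = dim ker((I - K)^*). Since det(I - K) ≠ 0, 1 is not an eigenvalue of K and ker(I - K) = {0}, so we are in the first case: for every y there is a unique x = (I - K)^(-1) y. (Explicitly, by the Woodbury identity, (I - U V^T)^(-1) = I + U (I_2 - G)^(-1) V^T.)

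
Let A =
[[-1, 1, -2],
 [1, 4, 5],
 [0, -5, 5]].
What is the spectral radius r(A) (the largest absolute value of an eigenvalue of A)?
r(A) ≈ 6.5767

The eigenvalues of A are the roots of its characteristic polynomial. With M = A (coefficients from the trace, the sum of principal 2x2 minors, and det A):
  p(λ) = det(λ I - M) = λ^3 - 8λ^2 + 35λ + 40.
No integer candidate from the rational root theorem (±divisors of 40) is a root, so the roots are irrational. The cubic discriminant is Δ = -255980 < 0, so there is one real root and a complex-conjugate pair. p(-1) = -4 and p(0) = 40 have opposite signs, so a root lies in (-1, 0); Newton's method refines it to λ ≈ -0.9248. Dividing out (λ - (-0.9248)) leaves approximately λ^2 - 8.9248λ + 43.2535. For λ^2 - 8.9248λ + 43.2535 the discriminant is -93.3622. It is negative, so the remaining roots are the complex-conjugate pair λ ≈ 4.4624 ± 4.8312i. Their product equals the constant term, so |λ|^2 ≈ 43.2535 and |λ| ≈ 6.5767.
Thus the eigenvalues (to 4 decimals) are -0.9248 (modulus 0.9248); 4.4624 ± 4.8312i (modulus 6.5767). The spectral radius is the largest modulus: r(A) ≈ 6.5767. (Cross-check: r(A) ≤ ||A||_2 ≈ 7.5962; equality holds whenever A is normal, though it can also hold for some non-normal A.)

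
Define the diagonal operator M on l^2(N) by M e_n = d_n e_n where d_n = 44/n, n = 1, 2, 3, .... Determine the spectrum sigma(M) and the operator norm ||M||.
sigma(M) = {44/n : n ≥ 1} ∪ {0}; ||M|| = 44

A bounded diagonal operator on l^2 with diagonal entries d_n has spectrum equal to the closure of {d_n : n ≥ 1}: every d_n is an eigenvalue (with eigenvector e_n), so {d_n} ⊂ sigma(M); the spectrum is closed, so its closure is too; and for lambda not in the closure, (M - lambda I) has bounded inverse (the diagonal entries 1/(d_n - lambda) are bounded). For our sequence d_n = 44/n, n = 1, 2, 3, ...:
  - {d_n} = {44/n : n ≥ 1}; the only limit point is 0
  - closure = {44/n : n ≥ 1} ∪ {0}
For the norm: a diagonal operator has ||M|| = sup_n |d_n|. Here d_n = 44/n is positive and decreasing, so sup_n |d_n| = d_1 = 44. So ||M|| = 44.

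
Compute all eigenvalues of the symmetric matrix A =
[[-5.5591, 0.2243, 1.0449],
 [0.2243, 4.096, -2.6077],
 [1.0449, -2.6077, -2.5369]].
sigma(A) ≈ {-6, -3, 5}

A is real symmetric, so its spectrum consists of real eigenvalues. Expanding the characteristic polynomial of the displayed matrix gives
  det(λ I - A) = p(λ) = λ^3 + (4)λ^2 + (-27)λ + (-90.001).
Solving p(λ) = 0 yields eigenvalues ≈ -6, -3, 5. (A is shown rounded to 4 decimals, so these recover the underlying integer eigenvalues to within that precision.)
Verification: the trace of A = -4 equals the sum of eigenvalues -4, and det(A) ≈ 90.0010 matches the eigenvalue product 90.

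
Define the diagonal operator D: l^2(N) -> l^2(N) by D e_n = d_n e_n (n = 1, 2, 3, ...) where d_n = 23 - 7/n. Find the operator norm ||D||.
||D|| = 23

For a diagonal operator on l^2 with entries d_n, ||D|| = sup_n |d_n|. Here d_1 = 16, d_2 = 39/2, ..., and d_n = 23 - 7/n increases monotonically toward 23. All terms lie in [16, 23), so |d_n| = d_n and the supremum is the limit 23, which is not attained by any individual d_n. Hence ||D|| = 23.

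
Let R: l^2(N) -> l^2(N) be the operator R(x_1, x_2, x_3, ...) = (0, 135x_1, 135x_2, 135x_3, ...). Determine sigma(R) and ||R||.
sigma(R) = closed disk {z in C : |z| ≤ 135}; ||R|| = 135

Note R = 135·U where U is the unit right shift (U x)_k = x_{k-1} (with x_0 := 0); so ||R|| = 135||U|| and sigma(R) = 135·sigma(U). ||R x||^2 = sum_{k≥1} |135x_k|^2 = 18225||x||^2, so ||R|| = 135 and sigma(R) ⊂ {|z| ≤ 135}. For any |lambda| < 135, the equation (R - lambda I) x = 0 forces x_1 = 0, then 135x_k = lambda x_{k+1} ⇒ x = 0, so R has no eigenvalues. But (R - lambda I) is not surjective for |lambda| < 135: solving (R - lambda I) x = e_1 would require x_n proportional to (lambda/135)^(-n), which is not in l^2. So every |lambda| < 135 lies in the residual spectrum. The boundary |lambda| = 135 is in the approximate point spectrum (the spectrum is closed). Hence sigma(R) is the closed disk of radius 135.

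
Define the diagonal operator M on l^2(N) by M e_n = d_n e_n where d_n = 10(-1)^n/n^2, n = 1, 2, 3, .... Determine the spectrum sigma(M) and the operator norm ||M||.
sigma(M) = {10(-1)^n/n^2 : n ≥ 1} ∪ {0}; ||M|| = 10

A bounded diagonal operator on l^2 with diagonal entries d_n has spectrum equal to the closure of {d_n : n ≥ 1}: every d_n is an eigenvalue (with eigenvector e_n), so {d_n} ⊂ sigma(M); the spectrum is closed, so its closure is too; and for lambda not in the closure, (M - lambda I) has bounded inverse (the diagonal entries 1/(d_n - lambda) are bounded). For our sequence d_n = 10(-1)^n/n^2, n = 1, 2, 3, ...:
  - {d_n} = {10(-1)^n/n^2 : n ≥ 1}; the only limit point is 0
  - closure = {10(-1)^n/n^2 : n ≥ 1} ∪ {0}
For the norm: a diagonal operator has ||M|| = sup_n |d_n|. Here |d_n| = 10/n^2 is decreasing, so sup_n |d_n| = |d_1| = 10. So ||M|| = 10.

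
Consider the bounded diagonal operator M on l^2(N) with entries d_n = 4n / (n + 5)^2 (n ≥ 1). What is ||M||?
||M|| = 1/5 (attained at n = 5)

For M diagonal, ||M|| = sup_n |d_n|. Treat f(x) = 4x / (x + 5)^2 for real x > 0. By the quotient rule, f'(x) = 4(5 - x)/(x + 5)^3, which is positive for x < 5 and negative for x > 5. So f has a unique maximum at x = 5, and since 5 is a positive integer, the supremum over n ≥ 1 is attained at n = 5: d_5 = 4·5/(5 + 5)^2 = 4·5/100 = 1/5. Hence ||M|| = 1/5.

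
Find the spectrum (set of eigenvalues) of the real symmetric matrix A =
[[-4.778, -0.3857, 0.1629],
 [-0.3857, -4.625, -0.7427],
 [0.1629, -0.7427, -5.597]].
sigma(A) ≈ {-6, -5, -4}

A is real symmetric, so its spectrum consists of real eigenvalues. Expanding the characteristic polynomial of the displayed matrix gives
  det(λ I - A) = p(λ) = λ^3 + (15)λ^2 + (74)λ + (120).
Solving p(λ) = 0 yields eigenvalues ≈ -6, -5, -4. (A is shown rounded to 4 decimals, so these recover the underlying integer eigenvalues to within that precision.)
Verification: the trace of A = -15 equals the sum of eigenvalues -15, and det(A) ≈ -119.9997 matches the eigenvalue product -120.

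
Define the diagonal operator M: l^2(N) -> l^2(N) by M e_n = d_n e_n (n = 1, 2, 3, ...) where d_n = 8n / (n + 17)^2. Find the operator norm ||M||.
||M|| = 2/17 (attained at n = 17)

For M diagonal, ||M|| = sup_n |d_n|. Treat f(x) = 8x / (x + 17)^2 for real x > 0. By the quotient rule, f'(x) = 8(17 - x)/(x + 17)^3, which is positive for x < 17 and negative for x > 17. So f has a unique maximum at x = 17, and since 17 is a positive integer, the supremum over n ≥ 1 is attained at n = 17: d_17 = 8·17/(17 + 17)^2 = 8·17/1156 = 2/17. Hence ||M|| = 2/17.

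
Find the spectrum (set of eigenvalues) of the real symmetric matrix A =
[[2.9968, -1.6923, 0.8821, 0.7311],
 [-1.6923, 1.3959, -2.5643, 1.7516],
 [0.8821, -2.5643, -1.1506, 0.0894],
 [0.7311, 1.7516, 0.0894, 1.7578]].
sigma(A) ≈ {-3, 0, 3, 5}

A is real symmetric, so its spectrum consists of real eigenvalues. Expanding the characteristic polynomial of the displayed matrix gives
  det(λ I - A) = p(λ) = λ^4 + (-5)λ^3 + (-9)λ^2 + (44.9984)λ + (0.0048).
Solving p(λ) = 0 yields eigenvalues ≈ -3, 0, 3, 5. (A is shown rounded to 4 decimals, so these recover the underlying integer eigenvalues to within that precision.)
Verification: the trace of A = 5 equals the sum of eigenvalues 5, and det(A) ≈ 0.0048 matches the eigenvalue product 0.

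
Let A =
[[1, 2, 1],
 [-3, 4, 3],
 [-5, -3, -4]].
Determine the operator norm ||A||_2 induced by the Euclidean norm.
||A||_2 ≈ 7.7091 (= sqrt(largest eigenvalue of A^T A))

||A||_2 = sigma_max(A) = sqrt(lambda_max(A^T A)). Form the symmetric matrix M = A^T A =
[[35, 5, 12],
 [5, 29, 26],
 [12, 26, 26]].
Its characteristic polynomial (trace, sum of principal 2x2 minors, determinant of M give the coefficients) is
  p(λ) = det(λ I - M) = λ^3 - 90λ^2 + 1834λ - 1024.
No integer candidate from the rational root theorem (±divisors of 1024) is a root, so the roots are irrational. The cubic discriminant is Δ = 2597847152 > 0, so there are three distinct real roots. p(0) = -1024 and p(1) = 721 have opposite signs, so a root lies in (0, 1); Newton's method refines it to λ ≈ 0.5744. p(29) = 861 and p(30) = -4 have opposite signs, so a root lies in (29, 30); Newton's method refines it to λ ≈ 29.9954. p(59) = -729 and p(60) = 1016 have opposite signs, so a root lies in (59, 60); Newton's method refines it to λ ≈ 59.4302. Check (Vieta): the three roots sum to 90, matching tr M = 90.
So the eigenvalues of A^T A are ≈ 0.5744, 29.9954, 59.4302 (all ≥ 0, as they must be for A^T A). The largest is λ_max ≈ 59.4302, hence ||A||_2 = sqrt(λ_max) ≈ 7.7091.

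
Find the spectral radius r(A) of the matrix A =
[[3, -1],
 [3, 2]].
r(A) = 3

The eigenvalues of A are the roots of its characteristic polynomial. With M = A (coefficients from the trace and determinant):
  p(λ) = det(λ I - M) = λ^2 - 5λ + 9.
For λ^2 - 5λ + 9 the discriminant is -11. It is negative, so the roots are the complex-conjugate pair λ = 5/2 ± (sqrt(11)/2) i ≈ 2.5 ± 1.6583i. For a conjugate pair the product of the roots equals the constant term, so |λ|^2 = 9 and |λ| = sqrt(9) = 3.
Thus the eigenvalues (to 4 decimals) are 2.5 ± 1.6583i (modulus 3). The spectral radius is the largest modulus: r(A) = 3. (Cross-check: r(A) ≤ ||A||_2 ≈ 4.3196; equality holds whenever A is normal, though it can also hold for some non-normal A.)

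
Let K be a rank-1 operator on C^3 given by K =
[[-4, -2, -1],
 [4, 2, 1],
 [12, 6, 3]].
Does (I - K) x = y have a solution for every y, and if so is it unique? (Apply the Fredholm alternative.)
(I - K) is singular (det(I - K) = 0, i.e. 1 ∈ sigma(K)). (I - K) x = y is solvable iff y ⊥ ker((I - K)^*) = span{(-4, -2, -1)}, i.e. iff -4y_1 - 2y_2 - y_3 = 0. When solvable, the solutions are x = y + c·(1, -1, -3), c arbitrary (ker(I - K) = span{(1, -1, -3)}, dimension 1).

K has rank 1, so it is an outer product K = u v^T: every row of K is a multiple of one row vector. Reading off the entries, u = (1, -1, -3) and v = (-4, -2, -1) (row i of K equals u_i·v^T). A rank-one matrix u v^T satisfies K u = u (v·u) and kills the (2)-dimensional subspace v^⊥, so its characteristic polynomial is lambda^2 (lambda - v·u) with v·u = tr K = 1. Hence the eigenvalues of I - K are 1 (multiplicity 2) and 1 - (1) = 0, so det(I - K) = 0. (Direct check: I - K =
[[5, 2, 1],
 [-4, -1, -1],
 [-12, -6, -2]]
has determinant 0.) So 1 is an eigenvalue of K and (I - K) is not invertible. The finite-dimensional Fredholm alternative says: either (I - K) is invertible, or ker(I - K) ≠ {0} and then range(I - K) = ker((I - K)^*)^⊥, with dim ker(I - K) = dim ker((I - K)^*). We are in the second case, so we need both kernels. Kernel of I - K: (I - K) u = u - u (v·u) = u - u = 0, so ker(I - K) = span{u} = span{(1, -1, -3)} (it is exactly 1-dimensional because rank(I - K) = 2). Kernel of the adjoint: K is real, so (I - K)^* = I - K^T = I - v u^T, and (I - v u^T) v = v - v (u·v) = 0; hence ker((I - K)^*) = span{v} = span{(-4, -2, -1)}. Therefore (I - K) x = y is solvable iff <y, v> = 0, i.e. iff -4y_1 - 2y_2 - y_3 = 0. When this holds, K y = u (v·y) = 0, so (I - K) y = y and x = y is a particular solution; the full solution set is the line x = y + c·u = y + c·(1, -1, -3), c ∈ C.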